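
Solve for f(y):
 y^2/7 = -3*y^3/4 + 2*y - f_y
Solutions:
 f(y) = C1 - 3*y^4/16 - y^3/21 + y^2


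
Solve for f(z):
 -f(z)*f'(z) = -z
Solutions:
 f(z) = -sqrt(C1 + z^2)
 f(z) = sqrt(C1 + z^2)


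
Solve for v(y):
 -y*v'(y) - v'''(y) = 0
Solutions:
 v(y) = C1 + Integral(C2*airyai(-y) + C3*airybi(-y), y)


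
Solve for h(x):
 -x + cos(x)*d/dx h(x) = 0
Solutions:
 h(x) = C1 + Integral(x/cos(x), x)


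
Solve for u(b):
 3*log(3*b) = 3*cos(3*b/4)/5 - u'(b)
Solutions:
 u(b) = C1 - 3*b*log(b) - 3*b*log(3) + 3*b + 4*sin(3*b/4)/5


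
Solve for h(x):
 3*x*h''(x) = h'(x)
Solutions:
 h(x) = C1 + C2*x^(4/3)


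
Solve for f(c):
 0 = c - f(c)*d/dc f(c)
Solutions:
 f(c) = -sqrt(C1 + c^2)
 f(c) = sqrt(C1 + c^2)


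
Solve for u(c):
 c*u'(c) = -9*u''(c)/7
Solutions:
 u(c) = C1 + C2*erf(sqrt(14)*c/6)


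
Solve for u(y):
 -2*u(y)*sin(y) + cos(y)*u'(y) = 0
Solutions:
 u(y) = C1/cos(y)^2


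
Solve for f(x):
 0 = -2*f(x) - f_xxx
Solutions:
 f(x) = C3*exp(-2^(1/3)*x) + (C1*sin(2^(1/3)*sqrt(3)*x/2) + C2*cos(2^(1/3)*sqrt(3)*x/2))*exp(2^(1/3)*x/2)


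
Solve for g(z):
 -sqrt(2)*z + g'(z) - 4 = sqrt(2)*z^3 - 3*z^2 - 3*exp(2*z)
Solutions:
 g(z) = C1 + sqrt(2)*z^4/4 - z^3 + sqrt(2)*z^2/2 + 4*z - 3*exp(2*z)/2


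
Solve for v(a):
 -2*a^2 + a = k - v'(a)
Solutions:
 v(a) = C1 + 2*a^3/3 - a^2/2 + a*k


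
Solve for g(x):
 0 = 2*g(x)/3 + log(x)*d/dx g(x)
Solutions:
 g(x) = C1*exp(-2*li(x)/3)


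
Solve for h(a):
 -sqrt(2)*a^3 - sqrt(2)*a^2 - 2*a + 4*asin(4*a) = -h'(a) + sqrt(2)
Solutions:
 h(a) = C1 + sqrt(2)*a^4/4 + sqrt(2)*a^3/3 + a^2 - 4*a*asin(4*a) + sqrt(2)*a - sqrt(1 - 16*a^2)


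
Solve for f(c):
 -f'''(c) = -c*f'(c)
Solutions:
 f(c) = C1 + Integral(C2*airyai(c) + C3*airybi(c), c)


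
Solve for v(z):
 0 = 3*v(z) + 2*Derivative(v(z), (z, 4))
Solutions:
 v(z) = (C1*sin(6^(1/4)*z/2) + C2*cos(6^(1/4)*z/2))*exp(-6^(1/4)*z/2) + (C3*sin(6^(1/4)*z/2) + C4*cos(6^(1/4)*z/2))*exp(6^(1/4)*z/2)


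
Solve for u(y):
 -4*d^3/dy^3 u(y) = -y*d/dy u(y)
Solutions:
 u(y) = C1 + Integral(C2*airyai(2^(1/3)*y/2) + C3*airybi(2^(1/3)*y/2), y)


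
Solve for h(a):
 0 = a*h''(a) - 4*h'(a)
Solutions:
 h(a) = C1 + C2*a^5


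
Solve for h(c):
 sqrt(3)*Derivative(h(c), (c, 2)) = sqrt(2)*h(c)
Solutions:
 h(c) = C1*exp(-2^(1/4)*3^(3/4)*c/3) + C2*exp(2^(1/4)*3^(3/4)*c/3)


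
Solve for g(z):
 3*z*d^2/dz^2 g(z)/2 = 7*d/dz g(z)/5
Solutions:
 g(z) = C1 + C2*z^(29/15)


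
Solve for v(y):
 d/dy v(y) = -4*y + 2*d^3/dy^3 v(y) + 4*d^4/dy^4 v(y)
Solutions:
 v(y) = C1 + C4*exp(y/2) - 2*y^2 + (C2*sin(y/2) + C3*cos(y/2))*exp(-y/2)


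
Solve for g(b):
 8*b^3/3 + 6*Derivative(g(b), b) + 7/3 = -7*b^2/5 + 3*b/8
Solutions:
 g(b) = C1 - b^4/9 - 7*b^3/90 + b^2/32 - 7*b/18


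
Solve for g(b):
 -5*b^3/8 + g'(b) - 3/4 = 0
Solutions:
 g(b) = C1 + 5*b^4/32 + 3*b/4


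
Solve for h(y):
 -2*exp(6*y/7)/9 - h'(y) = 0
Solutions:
 h(y) = C1 - 7*exp(6*y/7)/27


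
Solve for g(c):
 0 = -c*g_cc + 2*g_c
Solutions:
 g(c) = C1 + C2*c^3


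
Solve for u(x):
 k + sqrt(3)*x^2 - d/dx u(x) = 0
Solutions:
 u(x) = C1 + k*x + sqrt(3)*x^3/3


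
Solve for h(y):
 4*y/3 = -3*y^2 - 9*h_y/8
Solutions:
 h(y) = C1 - 8*y^3/9 - 16*y^2/27


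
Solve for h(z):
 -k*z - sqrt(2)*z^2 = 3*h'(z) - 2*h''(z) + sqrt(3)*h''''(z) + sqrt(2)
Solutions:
 h(z) = C1 + C2*exp(z*(4*6^(1/3)/(sqrt(729 - 32*sqrt(3)) + 27)^(1/3) + 2^(2/3)*3^(1/6)*(sqrt(729 - 32*sqrt(3)) + 27)^(1/3))/12)*sin(z*(-6^(2/3)*(sqrt(729 - 32*sqrt(3)) + 27)^(1/3) + 4*2^(1/3)*3^(5/6)/(sqrt(729 - 32*sqrt(3)) + 27)^(1/3))/12) + C3*exp(z*(4*6^(1/3)/(sqrt(729 - 32*sqrt(3)) + 27)^(1/3) + 2^(2/3)*3^(1/6)*(sqrt(729 - 32*sqrt(3)) + 27)^(1/3))/12)*cos(z*(-6^(2/3)*(sqrt(729 - 32*sqrt(3)) + 27)^(1/3) + 4*2^(1/3)*3^(5/6)/(sqrt(729 - 32*sqrt(3)) + 27)^(1/3))/12) + C4*exp(-z*(4*6^(1/3)/(sqrt(729 - 32*sqrt(3)) + 27)^(1/3) + 2^(2/3)*3^(1/6)*(sqrt(729 - 32*sqrt(3)) + 27)^(1/3))/6) - k*z^2/6 - 2*k*z/9 - sqrt(2)*z^3/9 - 2*sqrt(2)*z^2/9 - 17*sqrt(2)*z/27


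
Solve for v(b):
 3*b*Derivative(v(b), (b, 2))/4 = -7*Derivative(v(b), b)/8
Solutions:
 v(b) = C1 + C2/b^(1/6)


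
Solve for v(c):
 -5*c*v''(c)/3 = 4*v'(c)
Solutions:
 v(c) = C1 + C2/c^(7/5)


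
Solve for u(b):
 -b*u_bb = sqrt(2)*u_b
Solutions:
 u(b) = C1 + C2*b^(1 - sqrt(2))


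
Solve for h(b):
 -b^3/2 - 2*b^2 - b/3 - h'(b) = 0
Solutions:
 h(b) = C1 - b^4/8 - 2*b^3/3 - b^2/6


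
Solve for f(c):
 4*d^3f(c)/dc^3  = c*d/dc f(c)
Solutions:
 f(c) = C1 + Integral(C2*airyai(2^(1/3)*c/2) + C3*airybi(2^(1/3)*c/2), c)


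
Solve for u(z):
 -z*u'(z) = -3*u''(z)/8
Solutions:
 u(z) = C1 + C2*erfi(2*sqrt(3)*z/3)


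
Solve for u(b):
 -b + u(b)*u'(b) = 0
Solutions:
 u(b) = -sqrt(C1 + b^2)
 u(b) = sqrt(C1 + b^2)


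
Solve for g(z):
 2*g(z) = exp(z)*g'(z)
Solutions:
 g(z) = C1*exp(-2*exp(-z))


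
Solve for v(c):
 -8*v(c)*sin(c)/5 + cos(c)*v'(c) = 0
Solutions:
 v(c) = C1/cos(c)^(8/5)


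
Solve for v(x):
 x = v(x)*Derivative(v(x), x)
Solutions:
 v(x) = -sqrt(C1 + x^2)
 v(x) = sqrt(C1 + x^2)


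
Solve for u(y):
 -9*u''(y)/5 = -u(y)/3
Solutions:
 u(y) = C1*exp(-sqrt(15)*y/9) + C2*exp(sqrt(15)*y/9)


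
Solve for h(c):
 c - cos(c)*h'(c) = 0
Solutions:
 h(c) = C1 + Integral(c/cos(c), c)


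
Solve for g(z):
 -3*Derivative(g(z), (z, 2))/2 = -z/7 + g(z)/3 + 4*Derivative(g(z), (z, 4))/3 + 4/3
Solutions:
 g(z) = C1*sin(z*sqrt(9 - sqrt(17))/4) + C2*sin(z*sqrt(sqrt(17) + 9)/4) + C3*cos(z*sqrt(9 - sqrt(17))/4) + C4*cos(z*sqrt(sqrt(17) + 9)/4) + 3*z/7 - 4


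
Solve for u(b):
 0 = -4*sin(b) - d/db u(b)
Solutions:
 u(b) = C1 + 4*cos(b)


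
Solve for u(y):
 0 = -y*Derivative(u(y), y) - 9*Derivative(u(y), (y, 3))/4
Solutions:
 u(y) = C1 + Integral(C2*airyai(-2^(2/3)*3^(1/3)*y/3) + C3*airybi(-2^(2/3)*3^(1/3)*y/3), y)


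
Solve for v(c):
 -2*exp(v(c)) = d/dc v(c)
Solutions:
 v(c) = log(1/(C1 + 2*c))


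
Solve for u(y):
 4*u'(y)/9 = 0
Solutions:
 u(y) = C1


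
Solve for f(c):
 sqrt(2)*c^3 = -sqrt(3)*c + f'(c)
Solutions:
 f(c) = C1 + sqrt(2)*c^4/4 + sqrt(3)*c^2/2


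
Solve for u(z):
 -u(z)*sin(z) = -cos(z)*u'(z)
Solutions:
 u(z) = C1/cos(z)


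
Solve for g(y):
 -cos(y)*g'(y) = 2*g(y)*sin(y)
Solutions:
 g(y) = C1*cos(y)^2


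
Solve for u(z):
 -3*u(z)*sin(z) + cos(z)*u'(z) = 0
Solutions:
 u(z) = C1/cos(z)^3


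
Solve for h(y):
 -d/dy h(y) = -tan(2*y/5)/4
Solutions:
 h(y) = C1 - 5*log(cos(2*y/5))/8


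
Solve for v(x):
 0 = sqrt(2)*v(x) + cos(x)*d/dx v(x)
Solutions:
 v(x) = C1*(sin(x) - 1)^(sqrt(2)/2)/(sin(x) + 1)^(sqrt(2)/2)


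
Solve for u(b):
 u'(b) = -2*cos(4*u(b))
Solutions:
 u(b) = -asin((C1 + exp(16*b))/(C1 - exp(16*b)))/4 + pi/4
 u(b) = asin((C1 + exp(16*b))/(C1 - exp(16*b)))/4


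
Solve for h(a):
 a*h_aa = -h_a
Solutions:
 h(a) = C1 + C2*log(a)


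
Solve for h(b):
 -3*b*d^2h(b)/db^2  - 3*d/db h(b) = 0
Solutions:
 h(b) = C1 + C2*log(b)


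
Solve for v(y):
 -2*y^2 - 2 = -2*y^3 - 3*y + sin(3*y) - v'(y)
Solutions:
 v(y) = C1 - y^4/2 + 2*y^3/3 - 3*y^2/2 + 2*y - cos(3*y)/3


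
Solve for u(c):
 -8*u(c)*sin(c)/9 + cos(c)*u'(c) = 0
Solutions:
 u(c) = C1/cos(c)^(8/9)


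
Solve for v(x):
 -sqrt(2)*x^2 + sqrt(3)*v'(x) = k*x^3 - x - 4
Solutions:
 v(x) = C1 + sqrt(3)*k*x^4/12 + sqrt(6)*x^3/9 - sqrt(3)*x^2/6 - 4*sqrt(3)*x/3


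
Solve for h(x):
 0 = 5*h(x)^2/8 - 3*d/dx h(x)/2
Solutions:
 h(x) = -12/(C1 + 5*x)


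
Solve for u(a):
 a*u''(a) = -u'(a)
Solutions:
 u(a) = C1 + C2*log(a)


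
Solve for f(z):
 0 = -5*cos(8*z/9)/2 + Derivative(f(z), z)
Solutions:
 f(z) = C1 + 45*sin(8*z/9)/16


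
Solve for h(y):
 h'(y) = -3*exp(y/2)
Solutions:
 h(y) = C1 - 6*exp(y/2)


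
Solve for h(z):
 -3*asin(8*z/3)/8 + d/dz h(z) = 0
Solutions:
 h(z) = C1 + 3*z*asin(8*z/3)/8 + 3*sqrt(9 - 64*z^2)/64


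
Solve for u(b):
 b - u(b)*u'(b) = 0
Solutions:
 u(b) = -sqrt(C1 + b^2)
 u(b) = sqrt(C1 + b^2)


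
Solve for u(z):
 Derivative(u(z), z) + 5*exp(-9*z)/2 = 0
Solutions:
 u(z) = C1 + 5*exp(-9*z)/18


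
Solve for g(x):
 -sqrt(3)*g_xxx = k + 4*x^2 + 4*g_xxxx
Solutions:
 g(x) = C1 + C2*x + C3*x^2 + C4*exp(-sqrt(3)*x/4) - sqrt(3)*x^5/45 + 4*x^4/9 + sqrt(3)*x^3*(-3*k - 128)/54


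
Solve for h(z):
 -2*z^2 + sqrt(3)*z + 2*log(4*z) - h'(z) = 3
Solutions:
 h(z) = C1 - 2*z^3/3 + sqrt(3)*z^2/2 + 2*z*log(z) - 5*z + z*log(16)


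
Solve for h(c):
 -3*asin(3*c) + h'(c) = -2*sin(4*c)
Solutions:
 h(c) = C1 + 3*c*asin(3*c) + sqrt(1 - 9*c^2) + cos(4*c)/2


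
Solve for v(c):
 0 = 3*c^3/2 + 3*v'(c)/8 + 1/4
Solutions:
 v(c) = C1 - c^4 - 2*c/3


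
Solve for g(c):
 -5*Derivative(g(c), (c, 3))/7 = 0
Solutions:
 g(c) = C1 + C2*c + C3*c^2


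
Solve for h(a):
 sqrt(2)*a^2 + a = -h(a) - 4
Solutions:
 h(a) = -sqrt(2)*a^2 - a - 4


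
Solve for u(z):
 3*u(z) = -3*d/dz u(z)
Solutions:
 u(z) = C1*exp(-z)


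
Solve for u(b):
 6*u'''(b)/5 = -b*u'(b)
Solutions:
 u(b) = C1 + Integral(C2*airyai(-5^(1/3)*6^(2/3)*b/6) + C3*airybi(-5^(1/3)*6^(2/3)*b/6), b)


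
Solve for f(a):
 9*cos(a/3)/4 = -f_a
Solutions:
 f(a) = C1 - 27*sin(a/3)/4


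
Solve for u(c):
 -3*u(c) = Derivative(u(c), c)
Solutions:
 u(c) = C1*exp(-3*c)


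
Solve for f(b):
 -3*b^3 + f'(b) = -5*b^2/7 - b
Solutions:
 f(b) = C1 + 3*b^4/4 - 5*b^3/21 - b^2/2


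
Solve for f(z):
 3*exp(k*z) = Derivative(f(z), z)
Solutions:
 f(z) = C1 + 3*exp(k*z)/k


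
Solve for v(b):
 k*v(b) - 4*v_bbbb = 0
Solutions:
 v(b) = C1*exp(-sqrt(2)*b*k^(1/4)/2) + C2*exp(sqrt(2)*b*k^(1/4)/2) + C3*exp(-sqrt(2)*I*b*k^(1/4)/2) + C4*exp(sqrt(2)*I*b*k^(1/4)/2)


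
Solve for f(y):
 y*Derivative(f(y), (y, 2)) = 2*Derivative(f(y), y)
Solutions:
 f(y) = C1 + C2*y^3


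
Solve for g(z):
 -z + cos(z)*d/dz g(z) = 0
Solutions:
 g(z) = C1 + Integral(z/cos(z), z)


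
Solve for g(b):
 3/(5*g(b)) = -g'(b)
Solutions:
 g(b) = -sqrt(C1 - 30*b)/5
 g(b) = sqrt(C1 - 30*b)/5


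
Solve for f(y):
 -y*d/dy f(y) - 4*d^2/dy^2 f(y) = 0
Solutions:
 f(y) = C1 + C2*erf(sqrt(2)*y/4)


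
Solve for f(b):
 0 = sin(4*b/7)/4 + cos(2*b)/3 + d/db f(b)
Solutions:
 f(b) = C1 - sin(2*b)/6 + 7*cos(4*b/7)/16


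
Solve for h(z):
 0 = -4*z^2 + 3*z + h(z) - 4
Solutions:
 h(z) = 4*z^2 - 3*z + 4


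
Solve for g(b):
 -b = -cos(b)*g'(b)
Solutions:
 g(b) = C1 + Integral(b/cos(b), b)


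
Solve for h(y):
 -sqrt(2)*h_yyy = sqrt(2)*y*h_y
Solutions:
 h(y) = C1 + Integral(C2*airyai(-y) + C3*airybi(-y), y)


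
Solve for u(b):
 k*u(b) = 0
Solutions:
 u(b) = 0


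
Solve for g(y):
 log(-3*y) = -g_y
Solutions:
 g(y) = C1 - y*log(-y) + y*(1 - log(3))


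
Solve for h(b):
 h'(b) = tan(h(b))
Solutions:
 h(b) = pi - asin(C1*exp(b))
 h(b) = asin(C1*exp(b))


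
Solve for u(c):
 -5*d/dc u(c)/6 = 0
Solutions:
 u(c) = C1


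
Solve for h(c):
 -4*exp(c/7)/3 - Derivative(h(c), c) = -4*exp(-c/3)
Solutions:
 h(c) = C1 - 28*exp(c/7)/3 - 12*exp(-c/3)


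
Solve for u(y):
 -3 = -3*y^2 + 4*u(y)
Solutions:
 u(y) = 3*y^2/4 - 3/4


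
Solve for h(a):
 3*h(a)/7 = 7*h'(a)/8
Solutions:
 h(a) = C1*exp(24*a/49)


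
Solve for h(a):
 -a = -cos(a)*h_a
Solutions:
 h(a) = C1 + Integral(a/cos(a), a)


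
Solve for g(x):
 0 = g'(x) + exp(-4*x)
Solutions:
 g(x) = C1 + exp(-4*x)/4


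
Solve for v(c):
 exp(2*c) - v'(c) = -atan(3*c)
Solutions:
 v(c) = C1 + c*atan(3*c) + exp(2*c)/2 - log(9*c^2 + 1)/6


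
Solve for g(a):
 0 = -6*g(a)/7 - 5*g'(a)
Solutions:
 g(a) = C1*exp(-6*a/35)


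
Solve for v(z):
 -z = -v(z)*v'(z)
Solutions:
 v(z) = -sqrt(C1 + z^2)
 v(z) = sqrt(C1 + z^2)


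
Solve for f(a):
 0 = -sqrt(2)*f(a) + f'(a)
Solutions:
 f(a) = C1*exp(sqrt(2)*a)


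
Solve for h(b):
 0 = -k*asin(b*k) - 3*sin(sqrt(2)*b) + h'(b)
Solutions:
 h(b) = C1 + k*Piecewise((b*asin(b*k) + sqrt(-b^2*k^2 + 1)/k, Ne(k, 0)), (0, True)) - 3*sqrt(2)*cos(sqrt(2)*b)/2


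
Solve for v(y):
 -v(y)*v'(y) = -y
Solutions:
 v(y) = -sqrt(C1 + y^2)
 v(y) = sqrt(C1 + y^2)


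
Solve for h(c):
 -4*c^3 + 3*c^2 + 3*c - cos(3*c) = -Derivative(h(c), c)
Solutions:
 h(c) = C1 + c^4 - c^3 - 3*c^2/2 + sin(3*c)/3


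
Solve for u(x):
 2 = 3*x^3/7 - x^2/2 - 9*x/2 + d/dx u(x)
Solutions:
 u(x) = C1 - 3*x^4/28 + x^3/6 + 9*x^2/4 + 2*x


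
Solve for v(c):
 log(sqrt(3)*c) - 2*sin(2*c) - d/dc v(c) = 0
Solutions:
 v(c) = C1 + c*log(c) - c + c*log(3)/2 + cos(2*c)


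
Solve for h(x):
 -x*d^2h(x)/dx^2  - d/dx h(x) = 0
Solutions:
 h(x) = C1 + C2*log(x)


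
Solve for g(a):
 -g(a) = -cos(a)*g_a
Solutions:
 g(a) = C1*sqrt(sin(a) + 1)/sqrt(sin(a) - 1)


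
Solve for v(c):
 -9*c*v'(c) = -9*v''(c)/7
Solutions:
 v(c) = C1 + C2*erfi(sqrt(14)*c/2)


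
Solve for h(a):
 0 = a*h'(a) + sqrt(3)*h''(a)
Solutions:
 h(a) = C1 + C2*erf(sqrt(2)*3^(3/4)*a/6)


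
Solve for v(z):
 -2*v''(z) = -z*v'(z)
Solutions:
 v(z) = C1 + C2*erfi(z/2)


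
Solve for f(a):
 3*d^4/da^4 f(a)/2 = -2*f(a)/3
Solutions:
 f(a) = (C1*sin(sqrt(3)*a/3) + C2*cos(sqrt(3)*a/3))*exp(-sqrt(3)*a/3) + (C3*sin(sqrt(3)*a/3) + C4*cos(sqrt(3)*a/3))*exp(sqrt(3)*a/3)


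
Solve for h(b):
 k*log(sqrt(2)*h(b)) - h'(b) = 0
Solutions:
 Integral(1/(2*log(_y) + log(2)), (_y, h(b))) = C1 + b*k/2


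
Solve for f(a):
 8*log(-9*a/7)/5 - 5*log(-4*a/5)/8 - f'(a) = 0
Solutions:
 f(a) = C1 + 39*a*log(-a)/40 + a*(-64*log(7) - 39 - 50*log(2) + 25*log(5) + 128*log(3))/40


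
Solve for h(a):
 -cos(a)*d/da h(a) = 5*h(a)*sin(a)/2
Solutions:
 h(a) = C1*cos(a)^(5/2)


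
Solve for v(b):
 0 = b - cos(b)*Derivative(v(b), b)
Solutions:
 v(b) = C1 + Integral(b/cos(b), b)


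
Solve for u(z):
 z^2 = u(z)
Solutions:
 u(z) = z^2


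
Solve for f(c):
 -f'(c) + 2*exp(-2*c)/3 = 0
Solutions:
 f(c) = C1 - exp(-2*c)/3


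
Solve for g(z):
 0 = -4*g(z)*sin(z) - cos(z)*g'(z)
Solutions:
 g(z) = C1*cos(z)^4


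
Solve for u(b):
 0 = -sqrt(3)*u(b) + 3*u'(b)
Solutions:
 u(b) = C1*exp(sqrt(3)*b/3)


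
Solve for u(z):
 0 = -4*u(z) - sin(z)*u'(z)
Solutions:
 u(z) = C1*(cos(z)^2 + 2*cos(z) + 1)/(cos(z)^2 - 2*cos(z) + 1)


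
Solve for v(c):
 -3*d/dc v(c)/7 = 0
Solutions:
 v(c) = C1


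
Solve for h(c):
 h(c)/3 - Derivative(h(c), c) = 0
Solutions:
 h(c) = C1*exp(c/3)


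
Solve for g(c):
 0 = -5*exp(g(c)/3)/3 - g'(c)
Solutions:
 g(c) = 3*log(1/(C1 + 5*c)) + 6*log(3)


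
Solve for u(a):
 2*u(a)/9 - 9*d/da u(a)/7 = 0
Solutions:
 u(a) = C1*exp(14*a/81)


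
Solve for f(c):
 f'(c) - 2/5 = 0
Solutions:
 f(c) = C1 + 2*c/5


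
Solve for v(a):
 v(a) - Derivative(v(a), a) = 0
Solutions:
 v(a) = C1*exp(a)


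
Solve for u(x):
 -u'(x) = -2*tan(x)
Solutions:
 u(x) = C1 - 2*log(cos(x))


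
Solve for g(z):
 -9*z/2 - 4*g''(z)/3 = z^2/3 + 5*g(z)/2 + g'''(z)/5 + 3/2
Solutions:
 g(z) = C1*exp(z*(-80 + 160*2^(2/3)*5^(1/3)/(27*sqrt(3289) + 2009)^(1/3) + 2^(1/3)*5^(2/3)*(27*sqrt(3289) + 2009)^(1/3))/36)*sin(10^(1/3)*sqrt(3)*z*(-5^(1/3)*(27*sqrt(3289) + 2009)^(1/3) + 160*2^(1/3)/(27*sqrt(3289) + 2009)^(1/3))/36) + C2*exp(z*(-80 + 160*2^(2/3)*5^(1/3)/(27*sqrt(3289) + 2009)^(1/3) + 2^(1/3)*5^(2/3)*(27*sqrt(3289) + 2009)^(1/3))/36)*cos(10^(1/3)*sqrt(3)*z*(-5^(1/3)*(27*sqrt(3289) + 2009)^(1/3) + 160*2^(1/3)/(27*sqrt(3289) + 2009)^(1/3))/36) + C3*exp(-z*(160*2^(2/3)*5^(1/3)/(27*sqrt(3289) + 2009)^(1/3) + 40 + 2^(1/3)*5^(2/3)*(27*sqrt(3289) + 2009)^(1/3))/18) - 2*z^2/15 - 9*z/5 - 103/225


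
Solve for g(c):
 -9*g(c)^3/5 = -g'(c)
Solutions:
 g(c) = -sqrt(10)*sqrt(-1/(C1 + 9*c))/2
 g(c) = sqrt(10)*sqrt(-1/(C1 + 9*c))/2


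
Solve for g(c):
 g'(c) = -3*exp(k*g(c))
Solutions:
 g(c) = Piecewise((log(1/(C1*k + 3*c*k))/k, Ne(k, 0)), (nan, True))
 g(c) = Piecewise((C1 - 3*c, Eq(k, 0)), (nan, True))


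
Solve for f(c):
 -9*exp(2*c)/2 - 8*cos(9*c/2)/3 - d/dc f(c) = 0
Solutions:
 f(c) = C1 - 9*exp(2*c)/4 - 16*sin(9*c/2)/27


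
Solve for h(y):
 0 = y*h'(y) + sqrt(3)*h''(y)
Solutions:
 h(y) = C1 + C2*erf(sqrt(2)*3^(3/4)*y/6)


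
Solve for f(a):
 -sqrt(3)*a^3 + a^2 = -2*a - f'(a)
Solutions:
 f(a) = C1 + sqrt(3)*a^4/4 - a^3/3 - a^2


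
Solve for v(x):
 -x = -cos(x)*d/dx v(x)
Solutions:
 v(x) = C1 + Integral(x/cos(x), x)


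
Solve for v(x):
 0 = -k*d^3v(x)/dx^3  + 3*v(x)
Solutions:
 v(x) = C1*exp(3^(1/3)*x*(1/k)^(1/3)) + C2*exp(x*(-3^(1/3) + 3^(5/6)*I)*(1/k)^(1/3)/2) + C3*exp(-x*(3^(1/3) + 3^(5/6)*I)*(1/k)^(1/3)/2)


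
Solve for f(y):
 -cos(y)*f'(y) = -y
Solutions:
 f(y) = C1 + Integral(y/cos(y), y)


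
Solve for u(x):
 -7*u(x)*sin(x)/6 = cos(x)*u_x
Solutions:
 u(x) = C1*cos(x)^(7/6)


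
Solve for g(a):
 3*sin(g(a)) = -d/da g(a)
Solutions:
 g(a) = -acos((-C1 - exp(6*a))/(C1 - exp(6*a))) + 2*pi
 g(a) = acos((-C1 - exp(6*a))/(C1 - exp(6*a)))


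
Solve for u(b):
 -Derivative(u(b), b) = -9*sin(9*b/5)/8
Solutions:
 u(b) = C1 - 5*cos(9*b/5)/8


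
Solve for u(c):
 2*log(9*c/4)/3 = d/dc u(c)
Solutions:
 u(c) = C1 + 2*c*log(c)/3 - 4*c*log(2)/3 - 2*c/3 + 4*c*log(3)/3


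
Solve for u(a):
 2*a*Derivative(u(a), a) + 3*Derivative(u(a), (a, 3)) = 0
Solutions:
 u(a) = C1 + Integral(C2*airyai(-2^(1/3)*3^(2/3)*a/3) + C3*airybi(-2^(1/3)*3^(2/3)*a/3), a)


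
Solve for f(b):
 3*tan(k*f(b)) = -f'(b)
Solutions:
 f(b) = Piecewise((-asin(exp(C1*k - 3*b*k))/k + pi/k, Ne(k, 0)), (nan, True))
 f(b) = Piecewise((asin(exp(C1*k - 3*b*k))/k, Ne(k, 0)), (nan, True))


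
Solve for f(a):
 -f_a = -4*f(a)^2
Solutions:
 f(a) = -1/(C1 + 4*a)


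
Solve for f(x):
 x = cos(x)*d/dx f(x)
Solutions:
 f(x) = C1 + Integral(x/cos(x), x)


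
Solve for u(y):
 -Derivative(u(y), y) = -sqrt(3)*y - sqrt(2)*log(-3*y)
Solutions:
 u(y) = C1 + sqrt(3)*y^2/2 + sqrt(2)*y*log(-y) + sqrt(2)*y*(-1 + log(3))


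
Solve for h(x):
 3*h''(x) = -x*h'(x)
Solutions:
 h(x) = C1 + C2*erf(sqrt(6)*x/6)


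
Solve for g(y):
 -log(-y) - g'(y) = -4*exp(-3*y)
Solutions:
 g(y) = C1 - y*log(-y) + y - 4*exp(-3*y)/3


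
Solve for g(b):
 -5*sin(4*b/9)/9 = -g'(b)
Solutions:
 g(b) = C1 - 5*cos(4*b/9)/4


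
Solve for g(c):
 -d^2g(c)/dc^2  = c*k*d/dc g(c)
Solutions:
 g(c) = Piecewise((-sqrt(2)*sqrt(pi)*C1*erf(sqrt(2)*c*sqrt(k)/2)/(2*sqrt(k)) - C2, (k > 0) | (k < 0)), (-C1*c - C2, True))


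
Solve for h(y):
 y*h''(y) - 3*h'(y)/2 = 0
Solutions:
 h(y) = C1 + C2*y^(5/2)


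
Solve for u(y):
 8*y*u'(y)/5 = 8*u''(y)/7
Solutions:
 u(y) = C1 + C2*erfi(sqrt(70)*y/10)


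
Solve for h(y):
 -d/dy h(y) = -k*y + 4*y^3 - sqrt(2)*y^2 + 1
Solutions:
 h(y) = C1 + k*y^2/2 - y^4 + sqrt(2)*y^3/3 - y


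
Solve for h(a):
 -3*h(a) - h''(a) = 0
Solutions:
 h(a) = C1*sin(sqrt(3)*a) + C2*cos(sqrt(3)*a)


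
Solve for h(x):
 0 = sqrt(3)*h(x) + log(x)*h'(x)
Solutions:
 h(x) = C1*exp(-sqrt(3)*li(x))


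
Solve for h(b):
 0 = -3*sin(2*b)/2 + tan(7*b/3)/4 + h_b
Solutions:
 h(b) = C1 + 3*log(cos(7*b/3))/28 - 3*cos(2*b)/4


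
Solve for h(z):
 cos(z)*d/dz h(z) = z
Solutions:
 h(z) = C1 + Integral(z/cos(z), z)


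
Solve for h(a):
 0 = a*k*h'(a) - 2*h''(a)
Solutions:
 h(a) = Piecewise((-sqrt(pi)*C1*erf(a*sqrt(-k)/2)/sqrt(-k) - C2, (k > 0) | (k < 0)), (-C1*a - C2, True))


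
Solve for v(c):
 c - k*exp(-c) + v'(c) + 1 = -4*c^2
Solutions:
 v(c) = C1 - 4*c^3/3 - c^2/2 - c - k*exp(-c)


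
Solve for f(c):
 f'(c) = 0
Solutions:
 f(c) = C1


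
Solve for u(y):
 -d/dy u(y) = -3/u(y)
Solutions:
 u(y) = -sqrt(C1 + 6*y)
 u(y) = sqrt(C1 + 6*y)


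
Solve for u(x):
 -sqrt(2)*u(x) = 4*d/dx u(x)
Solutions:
 u(x) = C1*exp(-sqrt(2)*x/4)


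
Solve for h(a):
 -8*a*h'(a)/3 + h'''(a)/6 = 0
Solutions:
 h(a) = C1 + Integral(C2*airyai(2*2^(1/3)*a) + C3*airybi(2*2^(1/3)*a), a)


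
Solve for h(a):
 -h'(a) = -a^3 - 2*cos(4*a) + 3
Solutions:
 h(a) = C1 + a^4/4 - 3*a + sin(4*a)/2


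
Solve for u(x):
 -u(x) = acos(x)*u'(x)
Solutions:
 u(x) = C1*exp(-Integral(1/acos(x), x))


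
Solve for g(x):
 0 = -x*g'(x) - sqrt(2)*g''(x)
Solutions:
 g(x) = C1 + C2*erf(2^(1/4)*x/2)


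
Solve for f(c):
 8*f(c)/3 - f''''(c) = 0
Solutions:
 f(c) = C1*exp(-6^(3/4)*c/3) + C2*exp(6^(3/4)*c/3) + C3*sin(6^(3/4)*c/3) + C4*cos(6^(3/4)*c/3)


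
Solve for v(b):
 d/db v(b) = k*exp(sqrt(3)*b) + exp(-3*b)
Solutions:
 v(b) = C1 + sqrt(3)*k*exp(sqrt(3)*b)/3 - exp(-3*b)/3


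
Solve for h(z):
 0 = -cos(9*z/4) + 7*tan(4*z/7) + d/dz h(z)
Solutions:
 h(z) = C1 + 49*log(cos(4*z/7))/4 + 4*sin(9*z/4)/9


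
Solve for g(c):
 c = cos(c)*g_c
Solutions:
 g(c) = C1 + Integral(c/cos(c), c)


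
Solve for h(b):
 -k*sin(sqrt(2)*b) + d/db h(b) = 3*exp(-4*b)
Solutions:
 h(b) = C1 - sqrt(2)*k*cos(sqrt(2)*b)/2 - 3*exp(-4*b)/4


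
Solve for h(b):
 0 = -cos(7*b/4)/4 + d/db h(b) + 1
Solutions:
 h(b) = C1 - b + sin(7*b/4)/7


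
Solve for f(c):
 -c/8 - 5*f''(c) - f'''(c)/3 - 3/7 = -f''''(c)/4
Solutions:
 f(c) = C1 + C2*c + C3*exp(2*c*(1 - sqrt(46))/3) + C4*exp(2*c*(1 + sqrt(46))/3) - c^3/240 - 353*c^2/8400


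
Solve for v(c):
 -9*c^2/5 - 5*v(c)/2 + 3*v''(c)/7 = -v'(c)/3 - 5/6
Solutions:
 v(c) = C1*exp(c*(-7 + sqrt(1939))/18) + C2*exp(-c*(7 + sqrt(1939))/18) - 18*c^2/25 - 24*c/125 + 799/13125


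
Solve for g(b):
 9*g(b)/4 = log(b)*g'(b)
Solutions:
 g(b) = C1*exp(9*li(b)/4)


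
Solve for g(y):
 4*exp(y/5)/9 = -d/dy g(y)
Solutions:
 g(y) = C1 - 20*exp(y/5)/9


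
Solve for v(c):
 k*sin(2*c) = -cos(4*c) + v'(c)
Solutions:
 v(c) = C1 - k*cos(2*c)/2 + sin(4*c)/4


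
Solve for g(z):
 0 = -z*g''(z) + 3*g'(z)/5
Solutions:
 g(z) = C1 + C2*z^(8/5)


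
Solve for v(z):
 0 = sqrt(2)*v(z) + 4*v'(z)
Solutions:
 v(z) = C1*exp(-sqrt(2)*z/4)


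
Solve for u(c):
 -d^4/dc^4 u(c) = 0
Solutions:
 u(c) = C1 + C2*c + C3*c^2 + C4*c^3


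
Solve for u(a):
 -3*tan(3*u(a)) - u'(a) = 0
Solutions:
 u(a) = -asin(C1*exp(-9*a))/3 + pi/3
 u(a) = asin(C1*exp(-9*a))/3


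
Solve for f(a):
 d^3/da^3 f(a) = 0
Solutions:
 f(a) = C1 + C2*a + C3*a^2


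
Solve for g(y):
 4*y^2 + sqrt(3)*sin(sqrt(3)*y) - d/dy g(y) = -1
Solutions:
 g(y) = C1 + 4*y^3/3 + y - cos(sqrt(3)*y)


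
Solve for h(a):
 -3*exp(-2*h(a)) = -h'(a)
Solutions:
 h(a) = log(-sqrt(C1 + 6*a))
 h(a) = log(C1 + 6*a)/2


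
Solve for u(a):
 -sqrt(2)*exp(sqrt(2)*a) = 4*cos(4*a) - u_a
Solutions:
 u(a) = C1 + exp(sqrt(2)*a) + sin(4*a)


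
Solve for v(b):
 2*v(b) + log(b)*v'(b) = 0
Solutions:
 v(b) = C1*exp(-2*li(b))


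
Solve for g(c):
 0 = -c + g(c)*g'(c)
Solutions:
 g(c) = -sqrt(C1 + c^2)
 g(c) = sqrt(C1 + c^2)


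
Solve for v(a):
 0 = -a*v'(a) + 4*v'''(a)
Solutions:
 v(a) = C1 + Integral(C2*airyai(2^(1/3)*a/2) + C3*airybi(2^(1/3)*a/2), a)


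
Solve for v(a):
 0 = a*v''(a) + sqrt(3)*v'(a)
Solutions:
 v(a) = C1 + C2*a^(1 - sqrt(3))


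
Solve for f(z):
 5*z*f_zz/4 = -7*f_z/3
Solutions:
 f(z) = C1 + C2/z^(13/15)


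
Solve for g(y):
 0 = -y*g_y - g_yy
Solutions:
 g(y) = C1 + C2*erf(sqrt(2)*y/2)


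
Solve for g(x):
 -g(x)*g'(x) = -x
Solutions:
 g(x) = -sqrt(C1 + x^2)
 g(x) = sqrt(C1 + x^2)


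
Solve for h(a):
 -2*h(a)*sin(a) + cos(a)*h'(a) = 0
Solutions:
 h(a) = C1/cos(a)^2


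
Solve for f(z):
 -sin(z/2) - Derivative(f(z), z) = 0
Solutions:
 f(z) = C1 + 2*cos(z/2)


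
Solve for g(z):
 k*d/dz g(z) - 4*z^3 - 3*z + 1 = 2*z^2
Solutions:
 g(z) = C1 + z^4/k + 2*z^3/(3*k) + 3*z^2/(2*k) - z/k


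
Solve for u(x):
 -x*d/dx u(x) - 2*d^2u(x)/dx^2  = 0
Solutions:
 u(x) = C1 + C2*erf(x/2)


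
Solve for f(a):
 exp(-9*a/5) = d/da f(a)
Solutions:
 f(a) = C1 - 5*exp(-9*a/5)/9


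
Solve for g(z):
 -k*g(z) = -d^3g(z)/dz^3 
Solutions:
 g(z) = C1*exp(k^(1/3)*z) + C2*exp(k^(1/3)*z*(-1 + sqrt(3)*I)/2) + C3*exp(-k^(1/3)*z*(1 + sqrt(3)*I)/2)


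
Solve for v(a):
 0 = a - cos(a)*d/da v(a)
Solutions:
 v(a) = C1 + Integral(a/cos(a), a)


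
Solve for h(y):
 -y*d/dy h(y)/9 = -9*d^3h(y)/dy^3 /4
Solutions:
 h(y) = C1 + Integral(C2*airyai(6^(2/3)*y/9) + C3*airybi(6^(2/3)*y/9), y)


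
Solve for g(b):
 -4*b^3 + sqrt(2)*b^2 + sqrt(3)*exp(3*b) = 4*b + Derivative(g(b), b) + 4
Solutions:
 g(b) = C1 - b^4 + sqrt(2)*b^3/3 - 2*b^2 - 4*b + sqrt(3)*exp(3*b)/3


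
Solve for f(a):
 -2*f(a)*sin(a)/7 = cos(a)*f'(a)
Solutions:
 f(a) = C1*cos(a)^(2/7)


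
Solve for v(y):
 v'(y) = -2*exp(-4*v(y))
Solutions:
 v(y) = log(-I*(C1 - 8*y)^(1/4))
 v(y) = log(I*(C1 - 8*y)^(1/4))
 v(y) = log(-(C1 - 8*y)^(1/4))
 v(y) = log(C1 - 8*y)/4


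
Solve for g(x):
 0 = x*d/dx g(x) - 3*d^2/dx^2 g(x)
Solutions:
 g(x) = C1 + C2*erfi(sqrt(6)*x/6)


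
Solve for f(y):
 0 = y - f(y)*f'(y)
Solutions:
 f(y) = -sqrt(C1 + y^2)
 f(y) = sqrt(C1 + y^2)


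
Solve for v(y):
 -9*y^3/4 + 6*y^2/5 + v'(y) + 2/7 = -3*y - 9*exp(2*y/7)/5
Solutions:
 v(y) = C1 + 9*y^4/16 - 2*y^3/5 - 3*y^2/2 - 2*y/7 - 63*exp(2*y/7)/10


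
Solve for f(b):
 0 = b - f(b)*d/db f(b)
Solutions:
 f(b) = -sqrt(C1 + b^2)
 f(b) = sqrt(C1 + b^2)


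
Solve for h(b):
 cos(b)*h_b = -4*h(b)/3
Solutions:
 h(b) = C1*(sin(b) - 1)^(2/3)/(sin(b) + 1)^(2/3)


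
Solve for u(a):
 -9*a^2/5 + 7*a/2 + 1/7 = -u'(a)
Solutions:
 u(a) = C1 + 3*a^3/5 - 7*a^2/4 - a/7


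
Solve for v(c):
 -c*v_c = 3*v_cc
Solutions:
 v(c) = C1 + C2*erf(sqrt(6)*c/6)


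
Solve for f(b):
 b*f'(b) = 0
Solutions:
 f(b) = C1


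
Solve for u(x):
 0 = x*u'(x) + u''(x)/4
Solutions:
 u(x) = C1 + C2*erf(sqrt(2)*x)


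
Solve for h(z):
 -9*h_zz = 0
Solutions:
 h(z) = C1 + C2*z


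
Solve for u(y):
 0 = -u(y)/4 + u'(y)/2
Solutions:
 u(y) = C1*exp(y/2)


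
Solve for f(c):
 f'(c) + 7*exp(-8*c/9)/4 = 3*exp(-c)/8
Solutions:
 f(c) = C1 - 3*exp(-c)/8 + 63*exp(-8*c/9)/32


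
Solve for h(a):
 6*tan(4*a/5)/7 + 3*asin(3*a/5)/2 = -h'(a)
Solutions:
 h(a) = C1 - 3*a*asin(3*a/5)/2 - sqrt(25 - 9*a^2)/2 + 15*log(cos(4*a/5))/14


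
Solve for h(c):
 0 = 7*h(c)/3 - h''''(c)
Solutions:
 h(c) = C1*exp(-3^(3/4)*7^(1/4)*c/3) + C2*exp(3^(3/4)*7^(1/4)*c/3) + C3*sin(3^(3/4)*7^(1/4)*c/3) + C4*cos(3^(3/4)*7^(1/4)*c/3)


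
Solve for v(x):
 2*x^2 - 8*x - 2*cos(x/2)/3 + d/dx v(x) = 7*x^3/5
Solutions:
 v(x) = C1 + 7*x^4/20 - 2*x^3/3 + 4*x^2 + 4*sin(x/2)/3


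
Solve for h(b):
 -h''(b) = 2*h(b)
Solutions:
 h(b) = C1*sin(sqrt(2)*b) + C2*cos(sqrt(2)*b)


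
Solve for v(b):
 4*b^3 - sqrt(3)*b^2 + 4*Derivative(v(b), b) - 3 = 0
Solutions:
 v(b) = C1 - b^4/4 + sqrt(3)*b^3/12 + 3*b/4


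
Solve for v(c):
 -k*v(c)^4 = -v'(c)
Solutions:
 v(c) = (-1/(C1 + 3*c*k))^(1/3)
 v(c) = (-1/(C1 + c*k))^(1/3)*(-3^(2/3) - 3*3^(1/6)*I)/6
 v(c) = (-1/(C1 + c*k))^(1/3)*(-3^(2/3) + 3*3^(1/6)*I)/6


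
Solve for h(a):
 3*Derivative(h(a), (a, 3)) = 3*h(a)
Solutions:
 h(a) = C3*exp(a) + (C1*sin(sqrt(3)*a/2) + C2*cos(sqrt(3)*a/2))*exp(-a/2)


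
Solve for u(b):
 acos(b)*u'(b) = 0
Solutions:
 u(b) = C1


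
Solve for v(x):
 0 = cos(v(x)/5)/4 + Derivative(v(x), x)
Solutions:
 x/4 - 5*log(sin(v(x)/5) - 1)/2 + 5*log(sin(v(x)/5) + 1)/2 = C1


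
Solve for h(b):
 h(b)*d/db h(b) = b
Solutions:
 h(b) = -sqrt(C1 + b^2)
 h(b) = sqrt(C1 + b^2)


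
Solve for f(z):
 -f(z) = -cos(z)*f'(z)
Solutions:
 f(z) = C1*sqrt(sin(z) + 1)/sqrt(sin(z) - 1)


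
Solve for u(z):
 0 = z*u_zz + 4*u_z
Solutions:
 u(z) = C1 + C2/z^3


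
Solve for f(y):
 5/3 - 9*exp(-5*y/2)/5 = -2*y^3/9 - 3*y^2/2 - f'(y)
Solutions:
 f(y) = C1 - y^4/18 - y^3/2 - 5*y/3 - 18*exp(-5*y/2)/25


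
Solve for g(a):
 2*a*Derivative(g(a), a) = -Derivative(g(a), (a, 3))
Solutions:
 g(a) = C1 + Integral(C2*airyai(-2^(1/3)*a) + C3*airybi(-2^(1/3)*a), a)


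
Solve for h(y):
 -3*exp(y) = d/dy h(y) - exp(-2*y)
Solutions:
 h(y) = C1 - 3*exp(y) - exp(-2*y)/2


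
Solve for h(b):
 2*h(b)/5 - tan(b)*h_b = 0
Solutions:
 h(b) = C1*sin(b)^(2/5)


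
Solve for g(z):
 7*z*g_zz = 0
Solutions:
 g(z) = C1 + C2*z


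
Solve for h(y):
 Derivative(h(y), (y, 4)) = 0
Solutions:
 h(y) = C1 + C2*y + C3*y^2 + C4*y^3


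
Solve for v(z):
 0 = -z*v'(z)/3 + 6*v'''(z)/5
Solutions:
 v(z) = C1 + Integral(C2*airyai(60^(1/3)*z/6) + C3*airybi(60^(1/3)*z/6), z)


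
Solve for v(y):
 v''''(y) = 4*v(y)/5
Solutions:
 v(y) = C1*exp(-sqrt(2)*5^(3/4)*y/5) + C2*exp(sqrt(2)*5^(3/4)*y/5) + C3*sin(sqrt(2)*5^(3/4)*y/5) + C4*cos(sqrt(2)*5^(3/4)*y/5)


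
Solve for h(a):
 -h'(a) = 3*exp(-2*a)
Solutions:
 h(a) = C1 + 3*exp(-2*a)/2


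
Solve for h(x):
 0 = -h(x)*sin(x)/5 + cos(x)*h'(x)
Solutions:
 h(x) = C1/cos(x)^(1/5)


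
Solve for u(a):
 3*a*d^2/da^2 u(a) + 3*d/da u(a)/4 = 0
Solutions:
 u(a) = C1 + C2*a^(3/4)


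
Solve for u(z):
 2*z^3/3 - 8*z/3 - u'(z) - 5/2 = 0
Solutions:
 u(z) = C1 + z^4/6 - 4*z^2/3 - 5*z/2


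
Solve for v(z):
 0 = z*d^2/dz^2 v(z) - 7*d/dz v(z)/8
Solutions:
 v(z) = C1 + C2*z^(15/8)


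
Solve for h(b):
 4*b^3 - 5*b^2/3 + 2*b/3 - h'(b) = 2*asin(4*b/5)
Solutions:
 h(b) = C1 + b^4 - 5*b^3/9 + b^2/3 - 2*b*asin(4*b/5) - sqrt(25 - 16*b^2)/2


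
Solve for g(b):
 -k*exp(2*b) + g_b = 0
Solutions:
 g(b) = C1 + k*exp(2*b)/2


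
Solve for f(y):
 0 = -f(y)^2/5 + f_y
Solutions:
 f(y) = -5/(C1 + y)


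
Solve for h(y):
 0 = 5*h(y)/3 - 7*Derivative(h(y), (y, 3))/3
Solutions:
 h(y) = C3*exp(5^(1/3)*7^(2/3)*y/7) + (C1*sin(sqrt(3)*5^(1/3)*7^(2/3)*y/14) + C2*cos(sqrt(3)*5^(1/3)*7^(2/3)*y/14))*exp(-5^(1/3)*7^(2/3)*y/14)


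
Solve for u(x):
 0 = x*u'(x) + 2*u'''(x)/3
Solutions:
 u(x) = C1 + Integral(C2*airyai(-2^(2/3)*3^(1/3)*x/2) + C3*airybi(-2^(2/3)*3^(1/3)*x/2), x)


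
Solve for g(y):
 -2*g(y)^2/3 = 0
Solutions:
 g(y) = 0


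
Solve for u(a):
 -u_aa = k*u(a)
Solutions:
 u(a) = C1*exp(-a*sqrt(-k)) + C2*exp(a*sqrt(-k))


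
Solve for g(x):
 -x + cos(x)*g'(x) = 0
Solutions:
 g(x) = C1 + Integral(x/cos(x), x)


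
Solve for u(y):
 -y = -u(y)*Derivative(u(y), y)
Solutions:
 u(y) = -sqrt(C1 + y^2)
 u(y) = sqrt(C1 + y^2)


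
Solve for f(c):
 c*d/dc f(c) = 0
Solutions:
 f(c) = C1


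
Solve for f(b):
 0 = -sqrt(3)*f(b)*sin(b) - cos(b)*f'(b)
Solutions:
 f(b) = C1*cos(b)^(sqrt(3))


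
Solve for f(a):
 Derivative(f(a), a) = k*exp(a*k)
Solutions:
 f(a) = C1 + exp(a*k)


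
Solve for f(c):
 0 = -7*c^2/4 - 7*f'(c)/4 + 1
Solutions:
 f(c) = C1 - c^3/3 + 4*c/7


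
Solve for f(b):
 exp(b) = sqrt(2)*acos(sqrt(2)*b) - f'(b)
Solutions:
 f(b) = C1 + sqrt(2)*(b*acos(sqrt(2)*b) - sqrt(2)*sqrt(1 - 2*b^2)/2) - exp(b)


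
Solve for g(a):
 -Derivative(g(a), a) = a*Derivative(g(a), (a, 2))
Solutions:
 g(a) = C1 + C2*log(a)


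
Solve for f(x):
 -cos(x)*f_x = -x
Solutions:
 f(x) = C1 + Integral(x/cos(x), x)


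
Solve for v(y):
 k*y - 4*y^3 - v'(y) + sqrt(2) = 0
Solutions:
 v(y) = C1 + k*y^2/2 - y^4 + sqrt(2)*y


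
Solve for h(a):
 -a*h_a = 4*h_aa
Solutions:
 h(a) = C1 + C2*erf(sqrt(2)*a/4)


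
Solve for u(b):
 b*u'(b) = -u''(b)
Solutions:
 u(b) = C1 + C2*erf(sqrt(2)*b/2)


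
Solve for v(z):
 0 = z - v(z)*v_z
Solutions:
 v(z) = -sqrt(C1 + z^2)
 v(z) = sqrt(C1 + z^2)


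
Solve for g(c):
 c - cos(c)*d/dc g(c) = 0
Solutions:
 g(c) = C1 + Integral(c/cos(c), c)


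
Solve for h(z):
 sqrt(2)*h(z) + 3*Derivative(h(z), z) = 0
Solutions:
 h(z) = C1*exp(-sqrt(2)*z/3)


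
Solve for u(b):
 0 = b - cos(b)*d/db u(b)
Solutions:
 u(b) = C1 + Integral(b/cos(b), b)


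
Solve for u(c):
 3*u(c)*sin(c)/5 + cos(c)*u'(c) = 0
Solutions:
 u(c) = C1*cos(c)^(3/5)


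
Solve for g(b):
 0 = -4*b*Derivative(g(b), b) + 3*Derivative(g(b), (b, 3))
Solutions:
 g(b) = C1 + Integral(C2*airyai(6^(2/3)*b/3) + C3*airybi(6^(2/3)*b/3), b)


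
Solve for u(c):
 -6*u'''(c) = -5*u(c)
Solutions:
 u(c) = C3*exp(5^(1/3)*6^(2/3)*c/6) + (C1*sin(2^(2/3)*3^(1/6)*5^(1/3)*c/4) + C2*cos(2^(2/3)*3^(1/6)*5^(1/3)*c/4))*exp(-5^(1/3)*6^(2/3)*c/12)


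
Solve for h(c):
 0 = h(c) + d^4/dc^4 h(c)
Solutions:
 h(c) = (C1*sin(sqrt(2)*c/2) + C2*cos(sqrt(2)*c/2))*exp(-sqrt(2)*c/2) + (C3*sin(sqrt(2)*c/2) + C4*cos(sqrt(2)*c/2))*exp(sqrt(2)*c/2)


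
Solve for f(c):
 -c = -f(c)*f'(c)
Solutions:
 f(c) = -sqrt(C1 + c^2)
 f(c) = sqrt(C1 + c^2)


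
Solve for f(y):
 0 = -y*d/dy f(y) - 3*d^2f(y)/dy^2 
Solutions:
 f(y) = C1 + C2*erf(sqrt(6)*y/6)


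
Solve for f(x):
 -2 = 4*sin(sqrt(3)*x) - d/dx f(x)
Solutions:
 f(x) = C1 + 2*x - 4*sqrt(3)*cos(sqrt(3)*x)/3


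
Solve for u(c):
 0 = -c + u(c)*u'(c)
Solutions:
 u(c) = -sqrt(C1 + c^2)
 u(c) = sqrt(C1 + c^2)


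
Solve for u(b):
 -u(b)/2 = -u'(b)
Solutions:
 u(b) = C1*exp(b/2)


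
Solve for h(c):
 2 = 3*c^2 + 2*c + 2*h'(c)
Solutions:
 h(c) = C1 - c^3/2 - c^2/2 + c


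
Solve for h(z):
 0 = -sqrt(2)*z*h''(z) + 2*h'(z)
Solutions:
 h(z) = C1 + C2*z^(1 + sqrt(2))


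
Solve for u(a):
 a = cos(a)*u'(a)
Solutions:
 u(a) = C1 + Integral(a/cos(a), a)


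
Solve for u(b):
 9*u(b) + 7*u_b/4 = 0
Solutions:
 u(b) = C1*exp(-36*b/7)


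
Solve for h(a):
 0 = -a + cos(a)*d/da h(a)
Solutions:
 h(a) = C1 + Integral(a/cos(a), a)


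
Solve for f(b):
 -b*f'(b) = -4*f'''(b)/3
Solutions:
 f(b) = C1 + Integral(C2*airyai(6^(1/3)*b/2) + C3*airybi(6^(1/3)*b/2), b)


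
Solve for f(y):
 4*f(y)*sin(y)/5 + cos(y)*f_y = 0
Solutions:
 f(y) = C1*cos(y)^(4/5)


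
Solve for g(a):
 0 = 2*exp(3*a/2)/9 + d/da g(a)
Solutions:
 g(a) = C1 - 4*exp(3*a/2)/27


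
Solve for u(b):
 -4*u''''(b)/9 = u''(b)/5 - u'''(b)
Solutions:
 u(b) = C1 + C2*b + C3*exp(3*b*(15 - sqrt(145))/40) + C4*exp(3*b*(sqrt(145) + 15)/40)


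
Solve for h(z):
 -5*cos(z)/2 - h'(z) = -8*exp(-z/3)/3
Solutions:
 h(z) = C1 - 5*sin(z)/2 - 8*exp(-z/3)


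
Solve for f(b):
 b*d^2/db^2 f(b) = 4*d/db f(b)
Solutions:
 f(b) = C1 + C2*b^5


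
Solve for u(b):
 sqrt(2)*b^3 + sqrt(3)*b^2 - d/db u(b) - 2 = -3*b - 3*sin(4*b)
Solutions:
 u(b) = C1 + sqrt(2)*b^4/4 + sqrt(3)*b^3/3 + 3*b^2/2 - 2*b - 3*cos(4*b)/4


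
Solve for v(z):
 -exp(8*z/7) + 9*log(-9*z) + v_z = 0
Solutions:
 v(z) = C1 - 9*z*log(-z) + 9*z*(1 - 2*log(3)) + 7*exp(8*z/7)/8


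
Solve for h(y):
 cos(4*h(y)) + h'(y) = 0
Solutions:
 h(y) = -asin((C1 + exp(8*y))/(C1 - exp(8*y)))/4 + pi/4
 h(y) = asin((C1 + exp(8*y))/(C1 - exp(8*y)))/4


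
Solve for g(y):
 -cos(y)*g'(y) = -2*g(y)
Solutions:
 g(y) = C1*(sin(y) + 1)/(sin(y) - 1)


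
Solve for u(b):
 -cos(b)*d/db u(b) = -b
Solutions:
 u(b) = C1 + Integral(b/cos(b), b)


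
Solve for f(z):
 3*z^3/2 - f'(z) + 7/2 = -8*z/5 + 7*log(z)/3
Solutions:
 f(z) = C1 + 3*z^4/8 + 4*z^2/5 - 7*z*log(z)/3 + 35*z/6


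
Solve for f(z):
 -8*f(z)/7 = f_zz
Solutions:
 f(z) = C1*sin(2*sqrt(14)*z/7) + C2*cos(2*sqrt(14)*z/7)


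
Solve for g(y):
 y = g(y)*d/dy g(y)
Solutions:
 g(y) = -sqrt(C1 + y^2)
 g(y) = sqrt(C1 + y^2)


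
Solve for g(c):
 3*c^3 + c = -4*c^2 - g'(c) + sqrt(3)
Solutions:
 g(c) = C1 - 3*c^4/4 - 4*c^3/3 - c^2/2 + sqrt(3)*c


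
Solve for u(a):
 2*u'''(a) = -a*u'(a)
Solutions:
 u(a) = C1 + Integral(C2*airyai(-2^(2/3)*a/2) + C3*airybi(-2^(2/3)*a/2), a)


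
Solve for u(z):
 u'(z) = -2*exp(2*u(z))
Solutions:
 u(z) = log(-sqrt(-1/(C1 - 2*z))) - log(2)/2
 u(z) = log(-1/(C1 - 2*z))/2 - log(2)/2


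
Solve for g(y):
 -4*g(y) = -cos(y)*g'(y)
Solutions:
 g(y) = C1*(sin(y)^2 + 2*sin(y) + 1)/(sin(y)^2 - 2*sin(y) + 1)


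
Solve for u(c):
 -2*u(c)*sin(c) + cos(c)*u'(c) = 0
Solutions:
 u(c) = C1/cos(c)^2


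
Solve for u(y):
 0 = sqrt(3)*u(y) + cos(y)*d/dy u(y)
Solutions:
 u(y) = C1*(sin(y) - 1)^(sqrt(3)/2)/(sin(y) + 1)^(sqrt(3)/2)


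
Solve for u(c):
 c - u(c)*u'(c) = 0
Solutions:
 u(c) = -sqrt(C1 + c^2)
 u(c) = sqrt(C1 + c^2)


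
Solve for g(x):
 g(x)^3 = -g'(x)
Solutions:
 g(x) = -sqrt(2)*sqrt(-1/(C1 - x))/2
 g(x) = sqrt(2)*sqrt(-1/(C1 - x))/2


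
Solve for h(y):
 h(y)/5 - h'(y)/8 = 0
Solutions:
 h(y) = C1*exp(8*y/5)


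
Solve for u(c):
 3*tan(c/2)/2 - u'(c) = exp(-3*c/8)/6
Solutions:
 u(c) = C1 + 3*log(tan(c/2)^2 + 1)/2 + 4*exp(-3*c/8)/9


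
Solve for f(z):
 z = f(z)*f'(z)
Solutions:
 f(z) = -sqrt(C1 + z^2)
 f(z) = sqrt(C1 + z^2)


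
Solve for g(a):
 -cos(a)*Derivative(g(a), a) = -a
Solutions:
 g(a) = C1 + Integral(a/cos(a), a)


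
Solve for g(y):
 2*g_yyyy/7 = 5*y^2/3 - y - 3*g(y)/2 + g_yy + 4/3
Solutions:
 g(y) = 10*y^2/9 - 2*y/3 + (C1*sin(sqrt(2)*21^(1/4)*y*sin(atan(sqrt(35)/7)/2)/2) + C2*cos(sqrt(2)*21^(1/4)*y*sin(atan(sqrt(35)/7)/2)/2))*exp(-sqrt(2)*21^(1/4)*y*cos(atan(sqrt(35)/7)/2)/2) + (C3*sin(sqrt(2)*21^(1/4)*y*sin(atan(sqrt(35)/7)/2)/2) + C4*cos(sqrt(2)*21^(1/4)*y*sin(atan(sqrt(35)/7)/2)/2))*exp(sqrt(2)*21^(1/4)*y*cos(atan(sqrt(35)/7)/2)/2) + 64/27


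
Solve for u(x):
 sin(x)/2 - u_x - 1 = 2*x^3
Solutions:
 u(x) = C1 - x^4/2 - x - cos(x)/2


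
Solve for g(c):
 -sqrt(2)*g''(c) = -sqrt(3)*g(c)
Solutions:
 g(c) = C1*exp(-2^(3/4)*3^(1/4)*c/2) + C2*exp(2^(3/4)*3^(1/4)*c/2)


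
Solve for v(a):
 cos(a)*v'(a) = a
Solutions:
 v(a) = C1 + Integral(a/cos(a), a)


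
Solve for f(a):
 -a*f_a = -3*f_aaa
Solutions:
 f(a) = C1 + Integral(C2*airyai(3^(2/3)*a/3) + C3*airybi(3^(2/3)*a/3), a)


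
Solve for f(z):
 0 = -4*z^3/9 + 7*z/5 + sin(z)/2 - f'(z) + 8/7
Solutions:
 f(z) = C1 - z^4/9 + 7*z^2/10 + 8*z/7 - cos(z)/2


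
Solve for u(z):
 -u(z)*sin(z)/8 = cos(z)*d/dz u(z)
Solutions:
 u(z) = C1*cos(z)^(1/8)


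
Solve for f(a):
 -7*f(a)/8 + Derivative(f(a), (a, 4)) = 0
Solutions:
 f(a) = C1*exp(-14^(1/4)*a/2) + C2*exp(14^(1/4)*a/2) + C3*sin(14^(1/4)*a/2) + C4*cos(14^(1/4)*a/2)


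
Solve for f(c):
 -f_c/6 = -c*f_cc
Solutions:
 f(c) = C1 + C2*c^(7/6)


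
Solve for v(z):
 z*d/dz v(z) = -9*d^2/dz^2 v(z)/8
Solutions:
 v(z) = C1 + C2*erf(2*z/3)


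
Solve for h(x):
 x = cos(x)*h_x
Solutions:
 h(x) = C1 + Integral(x/cos(x), x)


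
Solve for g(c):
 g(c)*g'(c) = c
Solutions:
 g(c) = -sqrt(C1 + c^2)
 g(c) = sqrt(C1 + c^2)


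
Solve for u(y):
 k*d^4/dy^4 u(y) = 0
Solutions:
 u(y) = C1 + C2*y + C3*y^2 + C4*y^3


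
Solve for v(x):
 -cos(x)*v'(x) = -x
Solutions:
 v(x) = C1 + Integral(x/cos(x), x)


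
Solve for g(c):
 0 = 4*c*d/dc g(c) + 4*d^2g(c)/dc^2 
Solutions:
 g(c) = C1 + C2*erf(sqrt(2)*c/2)


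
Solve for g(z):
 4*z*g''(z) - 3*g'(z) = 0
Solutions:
 g(z) = C1 + C2*z^(7/4)


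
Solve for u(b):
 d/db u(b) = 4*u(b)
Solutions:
 u(b) = C1*exp(4*b)


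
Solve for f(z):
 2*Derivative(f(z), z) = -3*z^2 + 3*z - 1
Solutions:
 f(z) = C1 - z^3/2 + 3*z^2/4 - z/2


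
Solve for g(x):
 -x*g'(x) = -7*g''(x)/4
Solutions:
 g(x) = C1 + C2*erfi(sqrt(14)*x/7)


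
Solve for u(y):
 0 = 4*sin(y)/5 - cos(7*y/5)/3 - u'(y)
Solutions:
 u(y) = C1 - 5*sin(7*y/5)/21 - 4*cos(y)/5


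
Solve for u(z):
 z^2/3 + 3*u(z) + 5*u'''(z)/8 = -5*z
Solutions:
 u(z) = C3*exp(-2*3^(1/3)*5^(2/3)*z/5) - z^2/9 - 5*z/3 + (C1*sin(3^(5/6)*5^(2/3)*z/5) + C2*cos(3^(5/6)*5^(2/3)*z/5))*exp(3^(1/3)*5^(2/3)*z/5)


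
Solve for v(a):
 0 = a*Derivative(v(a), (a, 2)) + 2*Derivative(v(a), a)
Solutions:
 v(a) = C1 + C2/a
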